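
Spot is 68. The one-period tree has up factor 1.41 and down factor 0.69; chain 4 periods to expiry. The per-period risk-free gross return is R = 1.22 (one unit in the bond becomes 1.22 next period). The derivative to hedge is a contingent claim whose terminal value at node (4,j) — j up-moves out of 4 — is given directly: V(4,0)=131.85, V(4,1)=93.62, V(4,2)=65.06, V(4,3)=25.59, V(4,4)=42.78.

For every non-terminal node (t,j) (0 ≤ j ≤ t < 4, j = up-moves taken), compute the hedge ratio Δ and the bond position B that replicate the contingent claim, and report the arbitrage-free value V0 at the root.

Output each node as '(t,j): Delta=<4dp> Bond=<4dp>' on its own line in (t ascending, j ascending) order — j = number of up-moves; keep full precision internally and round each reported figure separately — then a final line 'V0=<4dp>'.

(0,0): Delta=-0.1706 Bond=31.3603
(1,0): Delta=-0.6990 Bond=63.0490
(1,1): Delta=-0.0779 Bond=29.3728
(2,0): Delta=-1.0940 Bond=89.7097
(2,1): Delta=-0.6297 Bond=72.3347
(2,2): Delta=0.0188 Bond=22.7499
(3,0): Delta=-2.3769 Bond=138.1042
(3,1): Delta=-0.8690 Bond=99.1721
(3,2): Delta=-0.5877 Bond=84.3323
(3,3): Delta=0.1252 Bond=7.4723
V0=19.7575

Risk-neutral probability p* = (R−d)/(u−d) = (1.22−0.69)/(1.41−0.69) = 0.7361.
Payoff layer (t=4): V(4,0)=131.8500, V(4,1)=93.6200, V(4,2)=65.0600, V(4,3)=25.5900, V(4,4)=42.7800
  t=3,j=0: stock 22.3386 → up 31.4974 (V=93.6200), down 15.4136 (V=131.8500). Price 85.0069; hedge Δ=-2.3769, bond B=138.1042.
  t=3,j=1: stock 45.6485 → up 64.3643 (V=65.0600), down 31.4974 (V=93.6200). Price 59.5055; hedge Δ=-0.8690, bond B=99.1721.
  t=3,j=2: stock 93.2817 → up 131.5271 (V=25.5900), down 64.3643 (V=65.0600). Price 29.5129; hedge Δ=-0.5877, bond B=84.3323.
  t=3,j=3: stock 190.6190 → up 268.7728 (V=42.7800), down 131.5271 (V=25.5900). Price 31.3473; hedge Δ=0.1252, bond B=7.4723.
  t=2,j=0: stock 32.3748 → up 45.6485 (V=59.5055), down 22.3386 (V=85.0069). Price 54.2910; hedge Δ=-1.0940, bond B=89.7097.
  t=2,j=1: stock 66.1572 → up 93.2817 (V=29.5129), down 45.6485 (V=59.5055). Price 30.6783; hedge Δ=-0.6297, bond B=72.3347.
  t=2,j=2: stock 135.1908 → up 190.6190 (V=31.3473), down 93.2817 (V=29.5129). Price 25.2977; hedge Δ=0.0188, bond B=22.7499.
  t=1,j=0: stock 46.9200 → up 66.1572 (V=30.6783), down 32.3748 (V=54.2910). Price 30.2537; hedge Δ=-0.6990, bond B=63.0490.
  t=1,j=1: stock 95.8800 → up 135.1908 (V=25.2977), down 66.1572 (V=30.6783). Price 21.8997; hedge Δ=-0.0779, bond B=29.3728.
  t=0,j=0: stock 68.0000 → up 95.8800 (V=21.8997), down 46.9200 (V=30.2537). Price 19.7575; hedge Δ=-0.1706, bond B=31.3603.
The time-0 hedge costs 19.7575, which is the no-arbitrage price.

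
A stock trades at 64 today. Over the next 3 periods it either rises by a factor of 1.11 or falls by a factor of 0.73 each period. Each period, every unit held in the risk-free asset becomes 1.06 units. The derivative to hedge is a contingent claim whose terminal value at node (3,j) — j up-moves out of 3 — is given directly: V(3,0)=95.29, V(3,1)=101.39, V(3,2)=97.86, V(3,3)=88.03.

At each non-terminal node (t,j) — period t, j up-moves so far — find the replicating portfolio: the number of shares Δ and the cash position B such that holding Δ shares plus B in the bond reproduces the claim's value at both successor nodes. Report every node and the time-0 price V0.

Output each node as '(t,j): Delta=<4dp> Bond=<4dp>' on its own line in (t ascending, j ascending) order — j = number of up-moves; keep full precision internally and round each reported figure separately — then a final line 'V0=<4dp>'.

Risk-neutral probability p* = (R−d)/(u−d) = (1.06−0.73)/(1.11−0.73) = 0.8684.
At expiry t=3: V(3,0)=95.2900, V(3,1)=101.3900, V(3,2)=97.8600, V(3,3)=88.0300
(2,0): S=34.1056. Δ = (V_up−V_dn)/(S_up−S_dn) = (101.3900−95.2900)/(37.8572−24.8971) = 0.4707. V = [p*·101.3900 + (1−p*)·95.2900]/1.06 = 94.8937. B = V − Δ·S = 78.8411.
(2,1): S=51.8592. Δ = (V_up−V_dn)/(S_up−S_dn) = (97.8600−101.3900)/(57.5637−37.8572) = -0.1791. V = [p*·97.8600 + (1−p*)·101.3900]/1.06 = 92.7589. B = V − Δ·S = 102.0484.
(2,2): S=78.8544. Δ = (V_up−V_dn)/(S_up−S_dn) = (88.0300−97.8600)/(87.5284−57.5637) = -0.3281. V = [p*·88.0300 + (1−p*)·97.8600]/1.06 = 84.2674. B = V − Δ·S = 110.1358.
(1,0): S=46.7200. Δ = (V_up−V_dn)/(S_up−S_dn) = (92.7589−94.8937)/(51.8592−34.1056) = -0.1202. V = [p*·92.7589 + (1−p*)·94.8937]/1.06 = 87.7734. B = V − Δ·S = 93.3913.
(1,1): S=71.0400. Δ = (V_up−V_dn)/(S_up−S_dn) = (84.2674−92.7589)/(78.8544−51.8592) = -0.3146. V = [p*·84.2674 + (1−p*)·92.7589]/1.06 = 80.5516. B = V − Δ·S = 102.8978.
(0,0): S=64.0000. Δ = (V_up−V_dn)/(S_up−S_dn) = (80.5516−87.7734)/(71.0400−46.7200) = -0.2970. V = [p*·80.5516 + (1−p*)·87.7734]/1.06 = 76.8885. B = V − Δ·S = 95.8933.
Check: Δ(0,0)·S0 + B(0,0) = 76.8885 = V0.

(0,0): Delta=-0.2970 Bond=95.8933
(1,0): Delta=-0.1202 Bond=93.3913
(1,1): Delta=-0.3146 Bond=102.8978
(2,0): Delta=0.4707 Bond=78.8411
(2,1): Delta=-0.1791 Bond=102.0484
(2,2): Delta=-0.3281 Bond=110.1358
V0=76.8885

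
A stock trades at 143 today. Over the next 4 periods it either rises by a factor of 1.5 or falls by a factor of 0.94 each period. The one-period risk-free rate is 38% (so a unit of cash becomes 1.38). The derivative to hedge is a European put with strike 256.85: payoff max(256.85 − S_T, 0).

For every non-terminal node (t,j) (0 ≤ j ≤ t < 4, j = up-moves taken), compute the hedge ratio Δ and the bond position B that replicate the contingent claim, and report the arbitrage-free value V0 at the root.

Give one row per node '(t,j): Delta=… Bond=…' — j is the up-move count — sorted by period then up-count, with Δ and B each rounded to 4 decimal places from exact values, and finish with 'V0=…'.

(0,0): Delta=-0.0436 Bond=6.9872
(1,0): Delta=-0.2061 Bond=31.4945
(1,1): Delta=-0.0158 Bond=3.6827
(2,0): Delta=-0.7791 Bond=115.8628
(2,1): Delta=-0.1082 Bond=23.7168
(2,2): Delta=0.0000 Bond=0.0000
(3,0): Delta=-1.0000 Bond=186.1232
(3,1): Delta=-0.7414 Bond=152.7363
(3,2): Delta=0.0000 Bond=0.0000
(3,3): Delta=0.0000 Bond=0.0000
V0=0.7554

No-arbitrage ⇒ martingale measure with p* = (R−d)/(u−d) = 0.7857.
At expiry t=4: V(4,0)=145.2029, V(4,1)=78.6897, V(4,2)=0.0000, V(4,3)=0.0000, V(4,4)=0.0000
  t=3,j=0: stock 118.7735 → up 178.1603 (V=78.6897), down 111.6471 (V=145.2029). Price 67.3497; hedge Δ=-1.0000, bond B=186.1232.
  t=3,j=1: stock 189.5322 → up 284.2983 (V=0.0000), down 178.1603 (V=78.6897). Price 12.2189; hedge Δ=-0.7414, bond B=152.7363.
  t=3,j=2: stock 302.4450 → up 453.6675 (V=0.0000), down 284.2983 (V=0.0000). Price 0.0000; hedge Δ=0.0000, bond B=0.0000.
  t=3,j=3: stock 482.6250 → up 723.9375 (V=0.0000), down 453.6675 (V=0.0000). Price 0.0000; hedge Δ=0.0000, bond B=0.0000.
  t=2,j=0: stock 126.3548 → up 189.5322 (V=12.2189), down 118.7735 (V=67.3497). Price 17.4150; hedge Δ=-0.7791, bond B=115.8628.
  t=2,j=1: stock 201.6300 → up 302.4450 (V=0.0000), down 189.5322 (V=12.2189). Price 1.8973; hedge Δ=-0.1082, bond B=23.7168.
  t=2,j=2: stock 321.7500 → up 482.6250 (V=0.0000), down 302.4450 (V=0.0000). Price 0.0000; hedge Δ=0.0000, bond B=0.0000.
  t=1,j=0: stock 134.4200 → up 201.6300 (V=1.8973), down 126.3548 (V=17.4150). Price 3.7845; hedge Δ=-0.2061, bond B=31.4945.
  t=1,j=1: stock 214.5000 → up 321.7500 (V=0.0000), down 201.6300 (V=1.8973). Price 0.2946; hedge Δ=-0.0158, bond B=3.6827.
  t=0,j=0: stock 143.0000 → up 214.5000 (V=0.2946), down 134.4200 (V=3.7845). Price 0.7554; hedge Δ=-0.0436, bond B=6.9872.
Self-financing check: at every node Δ·S+B equals the discounted successor values.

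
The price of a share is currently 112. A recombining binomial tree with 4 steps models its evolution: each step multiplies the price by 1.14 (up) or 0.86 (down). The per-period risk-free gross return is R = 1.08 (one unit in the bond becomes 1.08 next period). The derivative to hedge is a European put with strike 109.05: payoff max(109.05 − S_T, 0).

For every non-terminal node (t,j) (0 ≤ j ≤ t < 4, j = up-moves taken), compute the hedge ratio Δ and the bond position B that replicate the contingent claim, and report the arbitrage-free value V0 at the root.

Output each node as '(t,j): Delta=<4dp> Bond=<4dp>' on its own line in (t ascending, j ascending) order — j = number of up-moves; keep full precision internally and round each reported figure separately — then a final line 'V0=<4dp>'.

(0,0): Delta=-0.0915 Bond=11.1240
(1,0): Delta=-0.3396 Bond=35.9134
(1,1): Delta=-0.0404 Bond=5.4958
(2,0): Delta=-1.0000 Bond=93.4928
(2,1): Delta=-0.2037 Bond=23.8666
(2,2): Delta=-0.0068 Bond=1.0452
(3,0): Delta=-1.0000 Bond=100.9722
(3,1): Delta=-1.0000 Bond=100.9722
(3,2): Delta=-0.0399 Bond=5.2679
(3,3): Delta=0.0000 Bond=0.0000
V0=0.8815

No-arbitrage ⇒ martingale measure with p* = (R−d)/(u−d) = 0.7857.
Payoff layer (t=4): V(4,0)=47.7851, V(4,1)=27.8384, V(4,2)=1.3974, V(4,3)=0.0000, V(4,4)=0.0000
Node (3,0) S=71.2383: V=(p*·27.8384+(1−p*)·47.7851)/1.08=29.7340; Δ=(27.8384−47.7851)/(81.2116−61.2649)=-1.0000; B=V−Δ·S=100.9722
Node (3,1) S=94.4321: V=(p*·1.3974+(1−p*)·27.8384)/1.08=6.5401; Δ=(1.3974−27.8384)/(107.6526−81.2116)=-1.0000; B=V−Δ·S=100.9722
Node (3,2) S=125.1775: V=(p*·0.0000+(1−p*)·1.3974)/1.08=0.2773; Δ=(0.0000−1.3974)/(142.7023−107.6526)=-0.0399; B=V−Δ·S=5.2679
Node (3,3) S=165.9329: V=(p*·0.0000+(1−p*)·0.0000)/1.08=0.0000; Δ=(0.0000−0.0000)/(189.1635−142.7023)=0.0000; B=V−Δ·S=0.0000
Node (2,0) S=82.8352: V=(p*·6.5401+(1−p*)·29.7340)/1.08=10.6576; Δ=(6.5401−29.7340)/(94.4321−71.2383)=-1.0000; B=V−Δ·S=93.4928
Node (2,1) S=109.8048: V=(p*·0.2773+(1−p*)·6.5401)/1.08=1.4993; Δ=(0.2773−6.5401)/(125.1775−94.4321)=-0.2037; B=V−Δ·S=23.8666
Node (2,2) S=145.5552: V=(p*·0.0000+(1−p*)·0.2773)/1.08=0.0550; Δ=(0.0000−0.2773)/(165.9329−125.1775)=-0.0068; B=V−Δ·S=1.0452
Node (1,0) S=96.3200: V=(p*·1.4993+(1−p*)·10.6576)/1.08=3.2054; Δ=(1.4993−10.6576)/(109.8048−82.8352)=-0.3396; B=V−Δ·S=35.9134
Node (1,1) S=127.6800: V=(p*·0.0550+(1−p*)·1.4993)/1.08=0.3375; Δ=(0.0550−1.4993)/(145.5552−109.8048)=-0.0404; B=V−Δ·S=5.4958
Node (0,0) S=112.0000: V=(p*·0.3375+(1−p*)·3.2054)/1.08=0.8815; Δ=(0.3375−3.2054)/(127.6800−96.3200)=-0.0915; B=V−Δ·S=11.1240
Root portfolio cost Δ·112+B reproduces V0=0.8815.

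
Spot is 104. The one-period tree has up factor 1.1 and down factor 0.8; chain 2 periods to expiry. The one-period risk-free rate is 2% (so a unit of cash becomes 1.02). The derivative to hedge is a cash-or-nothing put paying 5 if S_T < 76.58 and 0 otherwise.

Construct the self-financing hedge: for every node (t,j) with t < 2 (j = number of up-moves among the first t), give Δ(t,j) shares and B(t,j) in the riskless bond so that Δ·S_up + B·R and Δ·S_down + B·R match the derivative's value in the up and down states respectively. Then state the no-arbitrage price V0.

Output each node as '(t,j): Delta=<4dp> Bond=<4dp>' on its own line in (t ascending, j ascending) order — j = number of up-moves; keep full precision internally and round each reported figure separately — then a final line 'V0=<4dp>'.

Risk-neutral probability p* = (R−d)/(u−d) = (1.02−0.8)/(1.1−0.8) = 0.7333.
Payoff layer (t=2): V(2,0)=5.0000, V(2,1)=0.0000, V(2,2)=0.0000
  t=1,j=0: stock 83.2000 → up 91.5200 (V=0.0000), down 66.5600 (V=5.0000). Price 1.3072; hedge Δ=-0.2003, bond B=17.9739.
  t=1,j=1: stock 114.4000 → up 125.8400 (V=0.0000), down 91.5200 (V=0.0000). Price 0.0000; hedge Δ=0.0000, bond B=0.0000.
  t=0,j=0: stock 104.0000 → up 114.4000 (V=0.0000), down 83.2000 (V=1.3072). Price 0.3417; hedge Δ=-0.0419, bond B=4.6990.
Check: Δ(0,0)·S0 + B(0,0) = 0.3417 = V0.

(0,0): Delta=-0.0419 Bond=4.6990
(1,0): Delta=-0.2003 Bond=17.9739
(1,1): Delta=0.0000 Bond=0.0000
V0=0.3417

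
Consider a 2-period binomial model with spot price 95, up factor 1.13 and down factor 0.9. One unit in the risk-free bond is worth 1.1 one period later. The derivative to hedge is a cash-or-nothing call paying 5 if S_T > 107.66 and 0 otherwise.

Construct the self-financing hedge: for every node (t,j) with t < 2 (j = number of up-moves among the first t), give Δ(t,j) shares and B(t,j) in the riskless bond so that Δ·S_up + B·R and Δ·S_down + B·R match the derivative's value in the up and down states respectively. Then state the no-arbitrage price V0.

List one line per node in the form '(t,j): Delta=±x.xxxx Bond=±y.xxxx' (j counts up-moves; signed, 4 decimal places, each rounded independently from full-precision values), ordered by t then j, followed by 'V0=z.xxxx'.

(0,0): Delta=0.1809 Bond=-14.0605
(1,0): Delta=0.0000 Bond=0.0000
(1,1): Delta=0.2025 Bond=-17.7866
V0=3.1246

Risk-neutral probability p* = (R−d)/(u−d) = (1.1−0.9)/(1.13−0.9) = 0.8696.
Terminal payoffs: V(2,0)=0.0000, V(2,1)=0.0000, V(2,2)=5.0000
Node (1,0) S=85.5000: V=(p*·0.0000+(1−p*)·0.0000)/1.1=0.0000; Δ=(0.0000−0.0000)/(96.6150−76.9500)=0.0000; B=V−Δ·S=0.0000
Node (1,1) S=107.3500: V=(p*·5.0000+(1−p*)·0.0000)/1.1=3.9526; Δ=(5.0000−0.0000)/(121.3055−96.6150)=0.2025; B=V−Δ·S=-17.7866
Node (0,0) S=95.0000: V=(p*·3.9526+(1−p*)·0.0000)/1.1=3.1246; Δ=(3.9526−0.0000)/(107.3500−85.5000)=0.1809; B=V−Δ·S=-14.0605
Each (Δ,B) replicates both successor values, so the strategy is self-financing and V0 is arbitrage-free.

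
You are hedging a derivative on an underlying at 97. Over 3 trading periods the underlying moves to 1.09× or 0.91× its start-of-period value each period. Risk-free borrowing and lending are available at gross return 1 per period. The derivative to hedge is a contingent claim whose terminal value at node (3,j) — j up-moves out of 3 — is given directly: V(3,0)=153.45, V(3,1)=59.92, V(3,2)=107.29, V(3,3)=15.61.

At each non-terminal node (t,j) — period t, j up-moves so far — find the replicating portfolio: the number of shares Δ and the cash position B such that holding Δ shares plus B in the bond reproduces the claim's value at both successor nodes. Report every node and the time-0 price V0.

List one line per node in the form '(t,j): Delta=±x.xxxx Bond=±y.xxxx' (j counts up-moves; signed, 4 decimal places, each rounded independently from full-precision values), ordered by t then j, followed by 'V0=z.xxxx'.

(0,0): Delta=-1.2954 Bond=209.4890
(1,0): Delta=-1.4526 Bond=223.3672
(1,1): Delta=-1.1641 Bond=195.6108
(2,0): Delta=-6.4688 Bond=626.2961
(2,1): Delta=2.7352 Bond=-179.5617
(2,2): Delta=-4.4195 Bond=570.7833
V0=83.8363

No-arbitrage ⇒ martingale measure with p* = (R−d)/(u−d) = 0.5000.
At expiry t=3: V(3,0)=153.4500, V(3,1)=59.9200, V(3,2)=107.2900, V(3,3)=15.6100
Node (2,0) S=80.3257: V=(p*·59.9200+(1−p*)·153.4500)/1=106.6850; Δ=(59.9200−153.4500)/(87.5550−73.0964)=-6.4688; B=V−Δ·S=626.2961
Node (2,1) S=96.2143: V=(p*·107.2900+(1−p*)·59.9200)/1=83.6050; Δ=(107.2900−59.9200)/(104.8736−87.5550)=2.7352; B=V−Δ·S=-179.5617
Node (2,2) S=115.2457: V=(p*·15.6100+(1−p*)·107.2900)/1=61.4500; Δ=(15.6100−107.2900)/(125.6178−104.8736)=-4.4195; B=V−Δ·S=570.7833
Node (1,0) S=88.2700: V=(p*·83.6050+(1−p*)·106.6850)/1=95.1450; Δ=(83.6050−106.6850)/(96.2143−80.3257)=-1.4526; B=V−Δ·S=223.3672
Node (1,1) S=105.7300: V=(p*·61.4500+(1−p*)·83.6050)/1=72.5275; Δ=(61.4500−83.6050)/(115.2457−96.2143)=-1.1641; B=V−Δ·S=195.6108
Node (0,0) S=97.0000: V=(p*·72.5275+(1−p*)·95.1450)/1=83.8363; Δ=(72.5275−95.1450)/(105.7300−88.2700)=-1.2954; B=V−Δ·S=209.4890
Check: Δ(0,0)·S0 + B(0,0) = 83.8363 = V0.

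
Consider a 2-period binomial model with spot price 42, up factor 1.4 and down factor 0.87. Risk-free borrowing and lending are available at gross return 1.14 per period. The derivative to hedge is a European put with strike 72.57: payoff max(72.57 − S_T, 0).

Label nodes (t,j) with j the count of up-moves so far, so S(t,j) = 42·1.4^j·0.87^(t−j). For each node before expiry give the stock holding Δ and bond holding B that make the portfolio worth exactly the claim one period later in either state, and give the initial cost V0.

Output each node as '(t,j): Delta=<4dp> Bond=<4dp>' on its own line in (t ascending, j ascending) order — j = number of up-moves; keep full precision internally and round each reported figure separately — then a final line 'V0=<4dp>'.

The replicating-portfolio and risk-neutral prices coincide; use p* = (1.14−0.87)/(1.4−0.87) = 0.5094 for the latter.
At expiry t=2: V(2,0)=40.7802, V(2,1)=21.4140, V(2,2)=0.0000
Node (1,0) S=36.5400: V=(p*·21.4140+(1−p*)·40.7802)/1.14=27.1179; Δ=(21.4140−40.7802)/(51.1560−31.7898)=-1.0000; B=V−Δ·S=63.6579
Node (1,1) S=58.8000: V=(p*·0.0000+(1−p*)·21.4140)/1.14=9.2149; Δ=(0.0000−21.4140)/(82.3200−51.1560)=-0.6871; B=V−Δ·S=49.6187
Node (0,0) S=42.0000: V=(p*·9.2149+(1−p*)·27.1179)/1.14=15.7873; Δ=(9.2149−27.1179)/(58.8000−36.5400)=-0.8043; B=V−Δ·S=49.5665
Check: Δ(0,0)·S0 + B(0,0) = 15.7873 = V0.

(0,0): Delta=-0.8043 Bond=49.5665
(1,0): Delta=-1.0000 Bond=63.6579
(1,1): Delta=-0.6871 Bond=49.6187
V0=15.7873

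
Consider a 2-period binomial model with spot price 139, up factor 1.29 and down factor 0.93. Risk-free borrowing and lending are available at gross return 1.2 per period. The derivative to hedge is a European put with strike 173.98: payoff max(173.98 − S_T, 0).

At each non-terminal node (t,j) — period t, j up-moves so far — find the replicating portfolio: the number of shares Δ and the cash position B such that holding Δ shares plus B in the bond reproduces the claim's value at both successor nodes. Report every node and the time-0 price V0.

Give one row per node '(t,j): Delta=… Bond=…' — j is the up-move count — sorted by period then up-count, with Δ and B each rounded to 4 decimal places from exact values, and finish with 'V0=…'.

(0,0): Delta=-0.2839 Bond=43.6829
(1,0): Delta=-1.0000 Bond=144.9833
(1,1): Delta=-0.1119 Bond=21.5648
V0=4.2139

Since d<R<u, set p* = (R−d)/(u−d) = 0.7500; price each node as the discounted p*-expectation of its children.
At expiry t=2: V(2,0)=53.7589, V(2,1)=7.2217, V(2,2)=0.0000
Node (1,0) S=129.2700: V=(p*·7.2217+(1−p*)·53.7589)/1.2=15.7133; Δ=(7.2217−53.7589)/(166.7583−120.2211)=-1.0000; B=V−Δ·S=144.9833
Node (1,1) S=179.3100: V=(p*·0.0000+(1−p*)·7.2217)/1.2=1.5045; Δ=(0.0000−7.2217)/(231.3099−166.7583)=-0.1119; B=V−Δ·S=21.5648
Node (0,0) S=139.0000: V=(p*·1.5045+(1−p*)·15.7133)/1.2=4.2139; Δ=(1.5045−15.7133)/(179.3100−129.2700)=-0.2839; B=V−Δ·S=43.6829
The time-0 hedge costs 4.2139, which is the no-arbitrage price.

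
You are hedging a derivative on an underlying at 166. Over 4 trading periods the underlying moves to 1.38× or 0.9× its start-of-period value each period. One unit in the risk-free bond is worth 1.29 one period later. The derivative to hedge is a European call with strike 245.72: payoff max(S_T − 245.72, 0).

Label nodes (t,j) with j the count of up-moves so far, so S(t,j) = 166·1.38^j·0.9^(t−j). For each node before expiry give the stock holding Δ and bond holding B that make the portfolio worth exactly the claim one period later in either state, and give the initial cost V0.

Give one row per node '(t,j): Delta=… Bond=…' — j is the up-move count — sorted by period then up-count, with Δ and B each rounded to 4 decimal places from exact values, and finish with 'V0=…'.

The replicating-portfolio and risk-neutral prices coincide; use p* = (1.29−0.9)/(1.38−0.9) = 0.8125 for the latter.
Terminal values V(4,·): V(4,0)=0.0000, V(4,1)=0.0000, V(4,2)=10.3456, V(4,3)=146.9140, V(4,4)=356.3187
  t=3,j=0: stock 121.0140 → up 166.9993 (V=0.0000), down 108.9126 (V=0.0000). Price 0.0000; hedge Δ=0.0000, bond B=0.0000.
  t=3,j=1: stock 185.5548 → up 256.0656 (V=10.3456), down 166.9993 (V=0.0000). Price 6.5161; hedge Δ=0.1162, bond B=-15.0372.
  t=3,j=2: stock 284.5174 → up 392.6340 (V=146.9140), down 256.0656 (V=10.3456). Price 94.0367; hedge Δ=1.0000, bond B=-190.4806.
  t=3,j=3: stock 436.2600 → up 602.0387 (V=356.3187), down 392.6340 (V=146.9140). Price 245.7793; hedge Δ=1.0000, bond B=-190.4806.
  t=2,j=0: stock 134.4600 → up 185.5548 (V=6.5161), down 121.0140 (V=0.0000). Price 4.1042; hedge Δ=0.1010, bond B=-9.4711.
  t=2,j=1: stock 206.1720 → up 284.5174 (V=94.0367), down 185.5548 (V=6.5161). Price 60.1757; hedge Δ=0.8844, bond B=-122.1589.
  t=2,j=2: stock 316.1304 → up 436.2600 (V=245.7793), down 284.5174 (V=94.0367). Price 168.4710; hedge Δ=1.0000, bond B=-147.6594.
  t=1,j=0: stock 149.4000 → up 206.1720 (V=60.1757), down 134.4600 (V=4.1042). Price 38.4979; hedge Δ=0.7819, bond B=-78.3178.
  t=1,j=1: stock 229.0800 → up 316.1304 (V=168.4710), down 206.1720 (V=60.1757). Price 114.8571; hedge Δ=0.9849, bond B=-110.7582.
  t=0,j=0: stock 166.0000 → up 229.0800 (V=114.8571), down 149.4000 (V=38.4979). Price 77.9378; hedge Δ=0.9583, bond B=-81.1439.
Self-financing check: at every node Δ·S+B equals the discounted successor values.

(0,0): Delta=0.9583 Bond=-81.1439
(1,0): Delta=0.7819 Bond=-78.3178
(1,1): Delta=0.9849 Bond=-110.7582
(2,0): Delta=0.1010 Bond=-9.4711
(2,1): Delta=0.8844 Bond=-122.1589
(2,2): Delta=1.0000 Bond=-147.6594
(3,0): Delta=0.0000 Bond=0.0000
(3,1): Delta=0.1162 Bond=-15.0372
(3,2): Delta=1.0000 Bond=-190.4806
(3,3): Delta=1.0000 Bond=-190.4806
V0=77.9378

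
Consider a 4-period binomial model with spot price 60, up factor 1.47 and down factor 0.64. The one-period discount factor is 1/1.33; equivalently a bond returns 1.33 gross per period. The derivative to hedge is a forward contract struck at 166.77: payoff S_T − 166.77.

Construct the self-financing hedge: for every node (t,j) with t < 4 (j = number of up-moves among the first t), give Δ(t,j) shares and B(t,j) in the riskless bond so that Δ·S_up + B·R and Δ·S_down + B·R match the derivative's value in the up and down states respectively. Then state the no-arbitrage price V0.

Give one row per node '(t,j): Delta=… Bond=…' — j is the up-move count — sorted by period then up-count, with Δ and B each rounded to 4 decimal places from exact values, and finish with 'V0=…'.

The replicating-portfolio and risk-neutral prices coincide; use p* = (1.33−0.64)/(1.47−0.64) = 0.8313 for the latter.
At expiry t=4: V(4,0)=-156.7037, V(4,1)=-143.6489, V(4,2)=-113.6637, V(4,3)=-44.7915, V(4,4)=113.3993
  t=3,j=0: stock 15.7286 → up 23.1211 (V=-143.6489), down 10.0663 (V=-156.7037). Price -109.6623; hedge Δ=1.0000, bond B=-125.3910.
  t=3,j=1: stock 36.1267 → up 53.1063 (V=-113.6637), down 23.1211 (V=-143.6489). Price -89.2643; hedge Δ=1.0000, bond B=-125.3910.
  t=3,j=2: stock 82.9786 → up 121.9785 (V=-44.7915), down 53.1063 (V=-113.6637). Price -42.4124; hedge Δ=1.0000, bond B=-125.3910.
  t=3,j=3: stock 190.5914 → up 280.1693 (V=113.3993), down 121.9785 (V=-44.7915). Price 65.2004; hedge Δ=1.0000, bond B=-125.3910.
  t=2,j=0: stock 24.5760 → up 36.1267 (V=-89.2643), down 15.7286 (V=-109.6623). Price -69.7029; hedge Δ=1.0000, bond B=-94.2789.
  t=2,j=1: stock 56.4480 → up 82.9786 (V=-42.4124), down 36.1267 (V=-89.2643). Price -37.8309; hedge Δ=1.0000, bond B=-94.2789.
  t=2,j=2: stock 129.6540 → up 190.5914 (V=65.2004), down 82.9786 (V=-42.4124). Price 35.3751; hedge Δ=1.0000, bond B=-94.2789.
  t=1,j=0: stock 38.4000 → up 56.4480 (V=-37.8309), down 24.5760 (V=-69.7029). Price -32.4864; hedge Δ=1.0000, bond B=-70.8864.
  t=1,j=1: stock 88.2000 → up 129.6540 (V=35.3751), down 56.4480 (V=-37.8309). Price 17.3136; hedge Δ=1.0000, bond B=-70.8864.
  t=0,j=0: stock 60.0000 → up 88.2000 (V=17.3136), down 38.4000 (V=-32.4864). Price 6.7019; hedge Δ=1.0000, bond B=-53.2981.
Check: Δ(0,0)·S0 + B(0,0) = 6.7019 = V0.

(0,0): Delta=1.0000 Bond=-53.2981
(1,0): Delta=1.0000 Bond=-70.8864
(1,1): Delta=1.0000 Bond=-70.8864
(2,0): Delta=1.0000 Bond=-94.2789
(2,1): Delta=1.0000 Bond=-94.2789
(2,2): Delta=1.0000 Bond=-94.2789
(3,0): Delta=1.0000 Bond=-125.3910
(3,1): Delta=1.0000 Bond=-125.3910
(3,2): Delta=1.0000 Bond=-125.3910
(3,3): Delta=1.0000 Bond=-125.3910
V0=6.7019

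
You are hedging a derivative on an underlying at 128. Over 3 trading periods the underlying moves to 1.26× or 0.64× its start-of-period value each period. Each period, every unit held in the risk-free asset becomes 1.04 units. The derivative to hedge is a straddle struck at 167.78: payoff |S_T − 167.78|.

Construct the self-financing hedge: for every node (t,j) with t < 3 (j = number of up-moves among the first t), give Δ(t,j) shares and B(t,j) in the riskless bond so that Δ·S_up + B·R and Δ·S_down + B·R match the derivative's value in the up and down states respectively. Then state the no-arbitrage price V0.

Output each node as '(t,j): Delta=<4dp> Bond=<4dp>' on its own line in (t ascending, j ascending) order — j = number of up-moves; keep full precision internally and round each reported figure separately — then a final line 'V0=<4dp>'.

Since d<R<u, set p* = (R−d)/(u−d) = 0.6452; price each node as the discounted p*-expectation of its children.
Terminal payoffs: V(3,0)=134.2256, V(3,1)=101.7197, V(3,2)=37.7238, V(3,3)=88.2681
(2,0): S=52.4288. Δ = (V_up−V_dn)/(S_up−S_dn) = (101.7197−134.2256)/(66.0603−33.5544) = -1.0000. V = [p*·101.7197 + (1−p*)·134.2256]/1.04 = 108.8981. B = V − Δ·S = 161.3269.
(2,1): S=103.2192. Δ = (V_up−V_dn)/(S_up−S_dn) = (37.7238−101.7197)/(130.0562−66.0603) = -1.0000. V = [p*·37.7238 + (1−p*)·101.7197]/1.04 = 58.1077. B = V − Δ·S = 161.3269.
(2,2): S=203.2128. Δ = (V_up−V_dn)/(S_up−S_dn) = (88.2681−37.7238)/(256.0481−130.0562) = 0.4012. V = [p*·88.2681 + (1−p*)·37.7238]/1.04 = 67.6279. B = V − Δ·S = -13.8952.
(1,0): S=81.9200. Δ = (V_up−V_dn)/(S_up−S_dn) = (58.1077−108.8981)/(103.2192−52.4288) = -1.0000. V = [p*·58.1077 + (1−p*)·108.8981]/1.04 = 73.2020. B = V − Δ·S = 155.1220.
(1,1): S=161.2800. Δ = (V_up−V_dn)/(S_up−S_dn) = (67.6279−58.1077)/(203.2128−103.2192) = 0.0952. V = [p*·67.6279 + (1−p*)·58.1077]/1.04 = 61.7786. B = V − Δ·S = 46.4235.
(0,0): S=128.0000. Δ = (V_up−V_dn)/(S_up−S_dn) = (61.7786−73.2020)/(161.2800−81.9200) = -0.1439. V = [p*·61.7786 + (1−p*)·73.2020]/1.04 = 63.3001. B = V − Δ·S = 81.7249.
Self-financing check: at every node Δ·S+B equals the discounted successor values.

(0,0): Delta=-0.1439 Bond=81.7249
(1,0): Delta=-1.0000 Bond=155.1220
(1,1): Delta=0.0952 Bond=46.4235
(2,0): Delta=-1.0000 Bond=161.3269
(2,1): Delta=-1.0000 Bond=161.3269
(2,2): Delta=0.4012 Bond=-13.8952
V0=63.3001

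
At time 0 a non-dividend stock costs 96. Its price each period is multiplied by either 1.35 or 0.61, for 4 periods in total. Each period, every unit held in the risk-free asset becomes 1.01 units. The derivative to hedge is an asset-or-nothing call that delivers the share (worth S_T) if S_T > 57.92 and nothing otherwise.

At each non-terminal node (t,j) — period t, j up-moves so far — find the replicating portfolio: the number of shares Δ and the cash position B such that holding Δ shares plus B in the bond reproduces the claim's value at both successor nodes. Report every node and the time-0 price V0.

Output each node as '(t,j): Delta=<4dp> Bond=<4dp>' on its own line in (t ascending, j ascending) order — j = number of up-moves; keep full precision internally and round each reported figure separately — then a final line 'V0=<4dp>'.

Since d<R<u, set p* = (R−d)/(u−d) = 0.5405; price each node as the discounted p*-expectation of its children.
Payoff layer (t=4): V(4,0)=0.0000, V(4,1)=0.0000, V(4,2)=65.1026, V(4,3)=144.0796, V(4,4)=318.8646
(3,0): S=21.7902. Δ = (V_up−V_dn)/(S_up−S_dn) = (0.0000−0.0000)/(29.4167−13.2920) = 0.0000. V = [p*·0.0000 + (1−p*)·0.0000]/1.01 = 0.0000. B = V − Δ·S = 0.0000.
(3,1): S=48.2242. Δ = (V_up−V_dn)/(S_up−S_dn) = (65.1026−0.0000)/(65.1026−29.4167) = 1.8243. V = [p*·65.1026 + (1−p*)·0.0000]/1.01 = 34.8422. B = V − Δ·S = -53.1343.
(3,2): S=106.7256. Δ = (V_up−V_dn)/(S_up−S_dn) = (144.0796−65.1026)/(144.0796−65.1026) = 1.0000. V = [p*·144.0796 + (1−p*)·65.1026]/1.01 = 106.7256. B = V − Δ·S = 0.0000.
(3,3): S=236.1960. Δ = (V_up−V_dn)/(S_up−S_dn) = (318.8646−144.0796)/(318.8646−144.0796) = 1.0000. V = [p*·318.8646 + (1−p*)·144.0796]/1.01 = 236.1960. B = V − Δ·S = 0.0000.
(2,0): S=35.7216. Δ = (V_up−V_dn)/(S_up−S_dn) = (34.8422−0.0000)/(48.2242−21.7902) = 1.3181. V = [p*·34.8422 + (1−p*)·0.0000]/1.01 = 18.6471. B = V − Δ·S = -28.4369.
(2,1): S=79.0560. Δ = (V_up−V_dn)/(S_up−S_dn) = (106.7256−34.8422)/(106.7256−48.2242) = 1.2287. V = [p*·106.7256 + (1−p*)·34.8422]/1.01 = 72.9684. B = V − Δ·S = -24.1714.
(2,2): S=174.9600. Δ = (V_up−V_dn)/(S_up−S_dn) = (236.1960−106.7256)/(236.1960−106.7256) = 1.0000. V = [p*·236.1960 + (1−p*)·106.7256]/1.01 = 174.9600. B = V − Δ·S = 0.0000.
(1,0): S=58.5600. Δ = (V_up−V_dn)/(S_up−S_dn) = (72.9684−18.6471)/(79.0560−35.7216) = 1.2535. V = [p*·72.9684 + (1−p*)·18.6471]/1.01 = 47.5346. B = V − Δ·S = -25.8725.
(1,1): S=129.6000. Δ = (V_up−V_dn)/(S_up−S_dn) = (174.9600−72.9684)/(174.9600−79.0560) = 1.0635. V = [p*·174.9600 + (1−p*)·72.9684]/1.01 = 126.8307. B = V − Δ·S = -10.9958.
(0,0): S=96.0000. Δ = (V_up−V_dn)/(S_up−S_dn) = (126.8307−47.5346)/(129.6000−58.5600) = 1.1162. V = [p*·126.8307 + (1−p*)·47.5346]/1.01 = 89.5023. B = V − Δ·S = -17.6545.
Root portfolio cost Δ·96+B reproduces V0=89.5023.

(0,0): Delta=1.1162 Bond=-17.6545
(1,0): Delta=1.2535 Bond=-25.8725
(1,1): Delta=1.0635 Bond=-10.9958
(2,0): Delta=1.3181 Bond=-28.4369
(2,1): Delta=1.2287 Bond=-24.1714
(2,2): Delta=1.0000 Bond=0.0000
(3,0): Delta=0.0000 Bond=0.0000
(3,1): Delta=1.8243 Bond=-53.1343
(3,2): Delta=1.0000 Bond=0.0000
(3,3): Delta=1.0000 Bond=0.0000
V0=89.5023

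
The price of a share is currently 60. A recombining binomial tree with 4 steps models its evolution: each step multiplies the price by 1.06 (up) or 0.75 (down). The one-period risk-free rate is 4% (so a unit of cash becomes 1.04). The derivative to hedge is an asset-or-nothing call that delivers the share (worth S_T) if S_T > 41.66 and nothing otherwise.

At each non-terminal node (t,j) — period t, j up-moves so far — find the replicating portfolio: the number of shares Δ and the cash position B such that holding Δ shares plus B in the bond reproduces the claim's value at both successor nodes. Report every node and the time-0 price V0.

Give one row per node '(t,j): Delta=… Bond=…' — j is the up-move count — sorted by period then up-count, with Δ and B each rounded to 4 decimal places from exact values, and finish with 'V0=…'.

The replicating-portfolio and risk-neutral prices coincide; use p* = (1.04−0.75)/(1.06−0.75) = 0.9355 for the latter.
Payoff layer (t=4): V(4,0)=0.0000, V(4,1)=0.0000, V(4,2)=0.0000, V(4,3)=53.5957, V(4,4)=75.7486
  t=3,j=0: stock 25.3125 → up 26.8313 (V=0.0000), down 18.9844 (V=0.0000). Price 0.0000; hedge Δ=0.0000, bond B=0.0000.
  t=3,j=1: stock 35.7750 → up 37.9215 (V=0.0000), down 26.8312 (V=0.0000). Price 0.0000; hedge Δ=0.0000, bond B=0.0000.
  t=3,j=2: stock 50.5620 → up 53.5957 (V=53.5957), down 37.9215 (V=0.0000). Price 48.2095; hedge Δ=3.4194, bond B=-124.6799.
  t=3,j=3: stock 71.4610 → up 75.7486 (V=75.7486), down 53.5957 (V=53.5957). Price 71.4610; hedge Δ=1.0000, bond B=0.0000.
  t=2,j=0: stock 33.7500 → up 35.7750 (V=0.0000), down 25.3125 (V=0.0000). Price 0.0000; hedge Δ=0.0000, bond B=0.0000.
  t=2,j=1: stock 47.7000 → up 50.5620 (V=48.2095), down 35.7750 (V=0.0000). Price 43.3647; hedge Δ=3.2603, bond B=-112.1500.
  t=2,j=2: stock 67.4160 → up 71.4610 (V=71.4610), down 50.5620 (V=48.2095). Price 67.2701; hedge Δ=1.1126, bond B=-7.7345.
  t=1,j=0: stock 45.0000 → up 47.7000 (V=43.3647), down 33.7500 (V=0.0000). Price 39.0067; hedge Δ=3.1086, bond B=-100.8793.
  t=1,j=1: stock 63.6000 → up 67.4160 (V=67.2701), down 47.7000 (V=43.3647). Price 63.1998; hedge Δ=1.2125, bond B=-13.9144.
  t=0,j=0: stock 60.0000 → up 63.6000 (V=63.1998), down 45.0000 (V=39.0067). Price 59.2682; hedge Δ=1.3007, bond B=-18.7741.
Root portfolio cost Δ·60+B reproduces V0=59.2682.

(0,0): Delta=1.3007 Bond=-18.7741
(1,0): Delta=3.1086 Bond=-100.8793
(1,1): Delta=1.2125 Bond=-13.9144
(2,0): Delta=0.0000 Bond=0.0000
(2,1): Delta=3.2603 Bond=-112.1500
(2,2): Delta=1.1126 Bond=-7.7345
(3,0): Delta=0.0000 Bond=0.0000
(3,1): Delta=0.0000 Bond=0.0000
(3,2): Delta=3.4194 Bond=-124.6799
(3,3): Delta=1.0000 Bond=0.0000
V0=59.2682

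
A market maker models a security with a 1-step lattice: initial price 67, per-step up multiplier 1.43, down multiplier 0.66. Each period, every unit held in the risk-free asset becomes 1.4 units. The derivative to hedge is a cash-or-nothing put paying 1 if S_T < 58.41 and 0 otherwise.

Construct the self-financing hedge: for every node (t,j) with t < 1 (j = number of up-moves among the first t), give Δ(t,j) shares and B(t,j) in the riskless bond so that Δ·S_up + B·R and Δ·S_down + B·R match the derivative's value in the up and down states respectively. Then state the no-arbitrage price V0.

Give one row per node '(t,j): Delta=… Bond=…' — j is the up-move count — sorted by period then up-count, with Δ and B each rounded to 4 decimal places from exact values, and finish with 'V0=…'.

Since d<R<u, set p* = (R−d)/(u−d) = 0.9610; price each node as the discounted p*-expectation of its children.
Terminal payoffs: V(1,0)=1.0000, V(1,1)=0.0000
Node (0,0) S=67.0000: V=(p*·0.0000+(1−p*)·1.0000)/1.4=0.0278; Δ=(0.0000−1.0000)/(95.8100−44.2200)=-0.0194; B=V−Δ·S=1.3265
Root portfolio cost Δ·67+B reproduces V0=0.0278.

(0,0): Delta=-0.0194 Bond=1.3265
V0=0.0278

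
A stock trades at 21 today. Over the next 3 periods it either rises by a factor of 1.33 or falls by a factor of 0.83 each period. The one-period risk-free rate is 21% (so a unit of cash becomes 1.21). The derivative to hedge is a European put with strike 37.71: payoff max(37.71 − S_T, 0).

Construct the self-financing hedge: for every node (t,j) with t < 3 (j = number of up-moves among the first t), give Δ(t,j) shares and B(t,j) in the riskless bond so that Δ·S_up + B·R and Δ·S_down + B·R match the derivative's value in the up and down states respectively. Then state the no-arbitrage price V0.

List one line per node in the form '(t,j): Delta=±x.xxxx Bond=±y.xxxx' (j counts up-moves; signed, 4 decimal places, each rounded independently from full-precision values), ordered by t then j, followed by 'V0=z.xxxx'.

No-arbitrage ⇒ martingale measure with p* = (R−d)/(u−d) = 0.7600.
At expiry t=3: V(3,0)=25.7025, V(3,1)=18.4690, V(3,2)=6.8781, V(3,3)=0.0000
Node (2,0) S=14.4669: V=(p*·18.4690+(1−p*)·25.7025)/1.21=16.6984; Δ=(18.4690−25.7025)/(19.2410−12.0075)=-1.0000; B=V−Δ·S=31.1653
Node (2,1) S=23.1819: V=(p*·6.8781+(1−p*)·18.4690)/1.21=7.9834; Δ=(6.8781−18.4690)/(30.8319−19.2410)=-1.0000; B=V−Δ·S=31.1653
Node (2,2) S=37.1469: V=(p*·0.0000+(1−p*)·6.8781)/1.21=1.3642; Δ=(0.0000−6.8781)/(49.4054−30.8319)=-0.3703; B=V−Δ·S=15.1204
Node (1,0) S=17.4300: V=(p*·7.9834+(1−p*)·16.6984)/1.21=8.3264; Δ=(7.9834−16.6984)/(23.1819−14.4669)=-1.0000; B=V−Δ·S=25.7564
Node (1,1) S=27.9300: V=(p*·1.3642+(1−p*)·7.9834)/1.21=2.4404; Δ=(1.3642−7.9834)/(37.1469−23.1819)=-0.4740; B=V−Δ·S=15.6787
Node (0,0) S=21.0000: V=(p*·2.4404+(1−p*)·8.3264)/1.21=3.1843; Δ=(2.4404−8.3264)/(27.9300−17.4300)=-0.5606; B=V−Δ·S=14.9565
Self-financing check: at every node Δ·S+B equals the discounted successor values.

(0,0): Delta=-0.5606 Bond=14.9565
(1,0): Delta=-1.0000 Bond=25.7564
(1,1): Delta=-0.4740 Bond=15.6787
(2,0): Delta=-1.0000 Bond=31.1653
(2,1): Delta=-1.0000 Bond=31.1653
(2,2): Delta=-0.3703 Bond=15.1204
V0=3.1843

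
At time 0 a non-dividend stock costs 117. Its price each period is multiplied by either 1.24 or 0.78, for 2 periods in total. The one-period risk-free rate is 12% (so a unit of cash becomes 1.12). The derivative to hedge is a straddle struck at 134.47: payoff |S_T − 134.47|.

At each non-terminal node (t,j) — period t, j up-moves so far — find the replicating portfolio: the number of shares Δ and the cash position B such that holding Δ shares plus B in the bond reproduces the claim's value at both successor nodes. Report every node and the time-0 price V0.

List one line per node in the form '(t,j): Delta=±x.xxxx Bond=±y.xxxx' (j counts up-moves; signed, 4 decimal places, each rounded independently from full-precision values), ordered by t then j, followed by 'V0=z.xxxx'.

(0,0): Delta=0.1141 Bond=16.4193
(1,0): Delta=-1.0000 Bond=120.0625
(1,1): Delta=0.3614 Bond=-17.4949
V0=29.7691

No-arbitrage ⇒ martingale measure with p* = (R−d)/(u−d) = 0.7391.
Payoff layer (t=2): V(2,0)=63.2872, V(2,1)=21.3076, V(2,2)=45.4292
(1,0): S=91.2600. Δ = (V_up−V_dn)/(S_up−S_dn) = (21.3076−63.2872)/(113.1624−71.1828) = -1.0000. V = [p*·21.3076 + (1−p*)·63.2872]/1.12 = 28.8025. B = V − Δ·S = 120.0625.
(1,1): S=145.0800. Δ = (V_up−V_dn)/(S_up−S_dn) = (45.4292−21.3076)/(179.8992−113.1624) = 0.3614. V = [p*·45.4292 + (1−p*)·21.3076]/1.12 = 34.9434. B = V − Δ·S = -17.4949.
(0,0): S=117.0000. Δ = (V_up−V_dn)/(S_up−S_dn) = (34.9434−28.8025)/(145.0800−91.2600) = 0.1141. V = [p*·34.9434 + (1−p*)·28.8025]/1.12 = 29.7691. B = V − Δ·S = 16.4193.
Self-financing check: at every node Δ·S+B equals the discounted successor values.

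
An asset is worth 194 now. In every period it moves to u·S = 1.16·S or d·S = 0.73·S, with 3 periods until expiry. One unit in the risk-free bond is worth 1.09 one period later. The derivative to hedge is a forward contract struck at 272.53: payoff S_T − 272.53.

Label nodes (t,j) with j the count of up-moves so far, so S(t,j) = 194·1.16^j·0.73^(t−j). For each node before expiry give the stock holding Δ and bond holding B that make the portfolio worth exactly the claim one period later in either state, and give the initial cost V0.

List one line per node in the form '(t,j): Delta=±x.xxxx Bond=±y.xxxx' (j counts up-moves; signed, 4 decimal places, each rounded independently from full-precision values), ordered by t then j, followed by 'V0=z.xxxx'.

Under the risk-neutral measure, an up-move has probability p* = (R−d)/(u−d) = 0.8372 and values discount at R = 1.09.
At expiry t=3: V(3,0)=-197.0607, V(3,1)=-152.6062, V(3,2)=-81.9661, V(3,3)=30.2838
(2,0): S=103.3826. Δ = (V_up−V_dn)/(S_up−S_dn) = (-152.6062−-197.0607)/(119.9238−75.4693) = 1.0000. V = [p*·-152.6062 + (1−p*)·-197.0607]/1.09 = -146.6449. B = V − Δ·S = -250.0275.
(2,1): S=164.2792. Δ = (V_up−V_dn)/(S_up−S_dn) = (-81.9661−-152.6062)/(190.5639−119.9238) = 1.0000. V = [p*·-81.9661 + (1−p*)·-152.6062]/1.09 = -85.7483. B = V − Δ·S = -250.0275.
(2,2): S=261.0464. Δ = (V_up−V_dn)/(S_up−S_dn) = (30.2838−-81.9661)/(302.8138−190.5639) = 1.0000. V = [p*·30.2838 + (1−p*)·-81.9661]/1.09 = 11.0189. B = V − Δ·S = -250.0275.
(1,0): S=141.6200. Δ = (V_up−V_dn)/(S_up−S_dn) = (-85.7483−-146.6449)/(164.2792−103.3826) = 1.0000. V = [p*·-85.7483 + (1−p*)·-146.6449]/1.09 = -87.7630. B = V − Δ·S = -229.3830.
(1,1): S=225.0400. Δ = (V_up−V_dn)/(S_up−S_dn) = (11.0189−-85.7483)/(261.0464−164.2792) = 1.0000. V = [p*·11.0189 + (1−p*)·-85.7483]/1.09 = -4.3430. B = V − Δ·S = -229.3830.
(0,0): S=194.0000. Δ = (V_up−V_dn)/(S_up−S_dn) = (-4.3430−-87.7630)/(225.0400−141.6200) = 1.0000. V = [p*·-4.3430 + (1−p*)·-87.7630]/1.09 = -16.4432. B = V − Δ·S = -210.4432.
Self-financing check: at every node Δ·S+B equals the discounted successor values.

(0,0): Delta=1.0000 Bond=-210.4432
(1,0): Delta=1.0000 Bond=-229.3830
(1,1): Delta=1.0000 Bond=-229.3830
(2,0): Delta=1.0000 Bond=-250.0275
(2,1): Delta=1.0000 Bond=-250.0275
(2,2): Delta=1.0000 Bond=-250.0275
V0=-16.4432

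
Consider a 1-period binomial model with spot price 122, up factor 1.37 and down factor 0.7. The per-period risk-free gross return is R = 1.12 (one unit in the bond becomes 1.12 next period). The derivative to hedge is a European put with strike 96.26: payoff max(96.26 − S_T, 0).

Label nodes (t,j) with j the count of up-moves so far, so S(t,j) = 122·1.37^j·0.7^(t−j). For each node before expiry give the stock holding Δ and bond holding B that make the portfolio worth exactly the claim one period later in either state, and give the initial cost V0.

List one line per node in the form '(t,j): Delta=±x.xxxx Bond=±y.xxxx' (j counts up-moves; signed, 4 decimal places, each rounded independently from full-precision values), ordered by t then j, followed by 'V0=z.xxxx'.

Under the risk-neutral measure, an up-move has probability p* = (R−d)/(u−d) = 0.6269 and values discount at R = 1.12.
Terminal values V(1,·): V(1,0)=10.8600, V(1,1)=0.0000
  t=0,j=0: stock 122.0000 → up 167.1400 (V=0.0000), down 85.4000 (V=10.8600). Price 3.6181; hedge Δ=-0.1329, bond B=19.8270.
Root portfolio cost Δ·122+B reproduces V0=3.6181.

(0,0): Delta=-0.1329 Bond=19.8270
V0=3.6181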